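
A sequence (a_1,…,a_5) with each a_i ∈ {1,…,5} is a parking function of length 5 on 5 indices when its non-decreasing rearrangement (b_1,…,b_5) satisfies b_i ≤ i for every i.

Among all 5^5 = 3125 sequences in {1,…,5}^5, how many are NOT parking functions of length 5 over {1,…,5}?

Count = 1·6^4 = 1×1296 = 1296 (Konheim–Weiss)
E.g. (2,5,2,5,5) → sorted (2,2,5,5,5): b_1=2>1, not a PF.
Total 3125; non-PF = 3125−1296 = 1829

1829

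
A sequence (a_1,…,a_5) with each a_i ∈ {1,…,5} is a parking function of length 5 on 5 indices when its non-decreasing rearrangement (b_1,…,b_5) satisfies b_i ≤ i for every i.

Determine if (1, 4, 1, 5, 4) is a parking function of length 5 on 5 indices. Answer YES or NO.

Order a: b = (1, 1, 4, 4, 5).
  b_1=1 ≤ 1
  b_2=1 ≤ 2
  b_3=4 > 3
  fails at i=3 ⇒ NO

NO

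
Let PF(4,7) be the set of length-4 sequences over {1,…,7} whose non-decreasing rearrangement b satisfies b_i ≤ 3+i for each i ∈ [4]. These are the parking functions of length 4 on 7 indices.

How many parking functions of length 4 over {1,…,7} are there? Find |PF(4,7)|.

2048

Count = 4·8^3 = 4·512 = 2048 (Konheim–Weiss)
Example (3,4,2,7) → sorted (2,3,4,7): b_i ≤ 3+i ∀i, a PF.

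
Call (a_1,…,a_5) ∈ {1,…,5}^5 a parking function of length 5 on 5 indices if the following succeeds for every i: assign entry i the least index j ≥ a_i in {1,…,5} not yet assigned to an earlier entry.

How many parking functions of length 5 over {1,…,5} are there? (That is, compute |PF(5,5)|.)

1296

|PF(5,5)| = (6−5)·6^(5−1) = 1 · 1296 = 1296 [KW]
Example (1,4,3,1,4) → sorted (1,1,3,4,4): b_i ≤ i ∀i, a PF.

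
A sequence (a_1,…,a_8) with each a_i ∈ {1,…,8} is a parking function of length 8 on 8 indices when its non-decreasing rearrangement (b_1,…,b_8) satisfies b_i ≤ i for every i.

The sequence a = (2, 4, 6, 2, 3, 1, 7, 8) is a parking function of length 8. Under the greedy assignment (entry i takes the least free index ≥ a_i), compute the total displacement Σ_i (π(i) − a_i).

3

Σπ = 8·9/2 = 36 (π permutes [8]); Σa = 2+4+6+2+3+1+7+8 = 33; disp = 36−33 = 3.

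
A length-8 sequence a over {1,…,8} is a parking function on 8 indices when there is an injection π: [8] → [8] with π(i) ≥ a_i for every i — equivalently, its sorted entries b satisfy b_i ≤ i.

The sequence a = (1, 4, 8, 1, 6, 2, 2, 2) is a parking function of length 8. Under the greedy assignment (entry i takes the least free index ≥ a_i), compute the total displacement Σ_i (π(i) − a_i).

10

Σπ = 36 ({1..8} each once); Σa = 1+4+8+1+6+2+2+2 = 26; disp = 36−26 = 10.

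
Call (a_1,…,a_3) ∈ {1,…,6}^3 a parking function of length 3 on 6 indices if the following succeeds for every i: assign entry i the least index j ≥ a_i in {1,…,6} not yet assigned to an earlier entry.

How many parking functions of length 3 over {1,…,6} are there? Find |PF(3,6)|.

#PF = (6−3+1)·(6+1)^(3−1) = 4·49 = 196 (Pollak)
E.g. (2,3,5) → sorted (2,3,5): b_i ≤ 3+i ∀i, a PF.

196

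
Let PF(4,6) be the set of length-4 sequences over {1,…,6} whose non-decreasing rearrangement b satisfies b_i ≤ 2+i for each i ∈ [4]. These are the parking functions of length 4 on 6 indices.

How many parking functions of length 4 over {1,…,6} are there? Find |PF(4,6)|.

1029

Count = (6+1−4)·(6+1)^{4−1} = 3×343 = 1029 [KW]
E.g. (3,1,5,2) → sorted (1,2,3,5): b_i ≤ 2+i ∀i, a PF.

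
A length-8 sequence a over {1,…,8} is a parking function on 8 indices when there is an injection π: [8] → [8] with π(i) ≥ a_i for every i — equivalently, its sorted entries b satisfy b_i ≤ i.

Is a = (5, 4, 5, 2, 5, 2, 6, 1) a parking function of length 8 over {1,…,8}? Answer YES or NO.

YES

Sorted: b = (1, 2, 2, 4, 5, 5, 5, 6).
  b_1=1 ≤ 1
  b_2=2 ≤ 2
  b_3=2 ≤ 3
  b_4=4 ≤ 4
  b_5=5 ≤ 5
  b_6=5 ≤ 6
  b_7=5 ≤ 7
  b_8=6 ≤ 8
All bounds hold ⇒ YES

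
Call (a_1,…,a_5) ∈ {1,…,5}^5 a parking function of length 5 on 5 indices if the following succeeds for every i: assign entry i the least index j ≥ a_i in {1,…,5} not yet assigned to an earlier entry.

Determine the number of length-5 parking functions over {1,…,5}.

1296

#PF = (5−5+1)·(5+1)^(5−1) = 1·1296 = 1296
One tuple (1,3,3,5,2) → sorted (1,2,3,3,5): b_i ≤ i ∀i, a PF.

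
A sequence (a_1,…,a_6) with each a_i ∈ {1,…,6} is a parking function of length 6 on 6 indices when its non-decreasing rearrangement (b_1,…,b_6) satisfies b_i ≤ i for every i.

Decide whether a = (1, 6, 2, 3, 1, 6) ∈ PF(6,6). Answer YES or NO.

Sorted: b = (1, 1, 2, 3, 6, 6).
  b_1=1 ≤ 1
  b_2=1 ≤ 2
  b_3=2 ≤ 3
  b_4=3 ≤ 4
  b_5=6 > 5
  fails at i=5 ⇒ NO

NO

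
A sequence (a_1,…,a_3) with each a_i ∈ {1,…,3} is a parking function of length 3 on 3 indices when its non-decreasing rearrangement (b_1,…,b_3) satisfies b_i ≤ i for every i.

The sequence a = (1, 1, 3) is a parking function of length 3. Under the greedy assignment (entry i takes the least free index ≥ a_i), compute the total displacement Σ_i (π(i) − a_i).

1

Σπ = 3·4/2 = 6 (π permutes [3]); Σa = 1+1+3 = 5; disp = 6−5 = 1.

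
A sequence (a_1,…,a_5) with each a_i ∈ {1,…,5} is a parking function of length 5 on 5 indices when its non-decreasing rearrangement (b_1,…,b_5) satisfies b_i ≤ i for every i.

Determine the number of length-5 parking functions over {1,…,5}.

Count = (5−5+1)·(5+1)^(5−1) = 1 · 1296 = 1296 (Konheim–Weiss)
E.g. (1,4,2,5,1) → sorted (1,1,2,4,5): b_i ≤ i ∀i, a PF.

1296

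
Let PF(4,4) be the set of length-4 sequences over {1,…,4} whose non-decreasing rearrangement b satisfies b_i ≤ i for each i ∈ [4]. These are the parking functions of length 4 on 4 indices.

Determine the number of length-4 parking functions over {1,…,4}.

125

|PF| = (5−4)·5^(4−1) = 1·125 = 125 [KW]
Example (3,1,1,1) → sorted (1,1,1,3): b_i ≤ i ∀i, a PF.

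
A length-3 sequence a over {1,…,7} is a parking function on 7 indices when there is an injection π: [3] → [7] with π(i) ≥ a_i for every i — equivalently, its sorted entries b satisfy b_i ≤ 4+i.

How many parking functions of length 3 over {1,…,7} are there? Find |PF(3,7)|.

320

#PF = 5·8^2 = 5·64 = 320 (Konheim–Weiss)
E.g. (6,1,1) → sorted (1,1,6): b_i ≤ 4+i ∀i, a PF.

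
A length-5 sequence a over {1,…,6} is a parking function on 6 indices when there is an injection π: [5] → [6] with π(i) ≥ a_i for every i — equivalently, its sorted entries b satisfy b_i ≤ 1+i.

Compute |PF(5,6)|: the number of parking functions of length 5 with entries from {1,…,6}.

4802

|PF| = (6−5+1)·(6+1)^(5−1) = 2·2401 = 4802 [KW]
Example (3,5,4,1,5) → sorted (1,3,4,5,5): b_i ≤ 1+i ∀i, a PF.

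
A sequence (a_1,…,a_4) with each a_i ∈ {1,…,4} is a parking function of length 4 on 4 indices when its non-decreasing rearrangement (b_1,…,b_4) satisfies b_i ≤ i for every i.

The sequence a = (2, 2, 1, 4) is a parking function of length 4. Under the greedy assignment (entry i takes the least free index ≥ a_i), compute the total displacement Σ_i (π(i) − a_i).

1

Σπ(i) = 1+…+4 = 10; Σa = 2+2+1+4 = 9; disp = 10−9 = 1.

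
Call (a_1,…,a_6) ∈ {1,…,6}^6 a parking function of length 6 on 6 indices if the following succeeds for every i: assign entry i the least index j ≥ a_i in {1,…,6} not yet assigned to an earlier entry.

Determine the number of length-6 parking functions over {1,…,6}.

16807

|PF(6,6)| = (6−6+1)·(6+1)^(6−1) = 1×16807 = 16807 [KW]
Example (3,2,1,6,3,5) → sorted (1,2,3,3,5,6): b_i ≤ i ∀i, a PF.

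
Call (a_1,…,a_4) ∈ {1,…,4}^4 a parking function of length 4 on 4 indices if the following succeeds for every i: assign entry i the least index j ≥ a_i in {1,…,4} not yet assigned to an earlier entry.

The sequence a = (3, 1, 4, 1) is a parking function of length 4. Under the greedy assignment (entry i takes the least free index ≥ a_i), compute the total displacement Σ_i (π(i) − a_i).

1

Σπ = 10 ({1..4} each once); Σa = 3+1+4+1 = 9; disp = 10−9 = 1.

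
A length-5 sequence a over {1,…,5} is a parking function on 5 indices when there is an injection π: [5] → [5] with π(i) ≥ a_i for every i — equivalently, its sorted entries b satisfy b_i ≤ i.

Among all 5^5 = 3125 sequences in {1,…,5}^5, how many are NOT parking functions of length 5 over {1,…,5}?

1829

|PF| = (6−5)·6^(5−1) = 1·1296 = 1296 [KW]
E.g. (5,5,5,3,2) → sorted (2,3,5,5,5): b_1=2>1, not a PF.
So 3125 − 1296 = 1829 fail.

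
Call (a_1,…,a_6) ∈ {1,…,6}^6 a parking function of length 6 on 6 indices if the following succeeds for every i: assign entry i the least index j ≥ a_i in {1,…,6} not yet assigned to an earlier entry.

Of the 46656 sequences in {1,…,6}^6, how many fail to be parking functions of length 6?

29849

Count = (6−6+1)·(6+1)^(6−1) = 1×16807 = 16807 (Pollak)
E.g. (5,5,6,4,2,6) → sorted (2,4,5,5,6,6): b_1=2>1, not a PF.
6^6 − 16807 = 46656 − 16807 = 29849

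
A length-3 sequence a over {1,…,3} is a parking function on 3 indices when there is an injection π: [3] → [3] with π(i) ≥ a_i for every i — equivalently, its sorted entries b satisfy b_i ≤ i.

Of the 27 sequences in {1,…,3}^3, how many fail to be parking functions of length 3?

11

Count = 1·4^2 = 1·16 = 16 [KW]
Check (3,3,3) → sorted (3,3,3): b_1=3>1, not a PF.
Total 27; non-PF = 27−16 = 11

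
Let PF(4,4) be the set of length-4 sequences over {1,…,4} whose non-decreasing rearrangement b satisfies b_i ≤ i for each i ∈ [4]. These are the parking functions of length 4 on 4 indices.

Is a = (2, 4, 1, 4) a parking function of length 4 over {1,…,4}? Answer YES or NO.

Sorted: b = (1, 2, 4, 4).
  b_1=1 ≤ 1
  b_2=2 ≤ 2
  b_3=4 > 3
  fails at i=3 ⇒ NO

NO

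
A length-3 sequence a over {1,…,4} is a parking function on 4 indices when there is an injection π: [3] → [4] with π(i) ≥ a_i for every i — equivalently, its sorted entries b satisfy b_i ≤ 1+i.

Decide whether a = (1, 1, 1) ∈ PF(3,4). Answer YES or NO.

YES

Order a: b = (1, 1, 1).
  b_1=1 ≤ 2
  b_2=1 ≤ 3
  b_3=1 ≤ 4
All bounds hold ⇒ YES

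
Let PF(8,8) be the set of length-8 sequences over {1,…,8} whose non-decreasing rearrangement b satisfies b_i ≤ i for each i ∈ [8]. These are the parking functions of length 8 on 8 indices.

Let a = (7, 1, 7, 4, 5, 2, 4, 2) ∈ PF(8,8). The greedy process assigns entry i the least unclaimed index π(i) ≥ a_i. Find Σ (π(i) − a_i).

Σπ(i) = 1+…+8 = 36; Σa = 7+1+7+4+5+2+4+2 = 32; disp = 36−32 = 4.

4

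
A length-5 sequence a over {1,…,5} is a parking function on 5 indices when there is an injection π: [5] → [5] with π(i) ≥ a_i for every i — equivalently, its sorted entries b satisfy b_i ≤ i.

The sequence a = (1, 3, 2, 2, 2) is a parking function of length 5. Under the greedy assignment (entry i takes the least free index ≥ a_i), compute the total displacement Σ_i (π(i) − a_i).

5

Σπ = 5·6/2 = 15 (π permutes [5]); Σa = 1+3+2+2+2 = 10; disp = 15−10 = 5.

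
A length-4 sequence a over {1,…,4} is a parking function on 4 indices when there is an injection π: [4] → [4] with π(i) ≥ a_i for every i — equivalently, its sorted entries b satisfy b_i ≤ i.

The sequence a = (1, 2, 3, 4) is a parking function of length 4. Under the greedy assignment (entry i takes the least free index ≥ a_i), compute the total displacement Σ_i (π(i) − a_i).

0

Σπ(i) = 1+…+4 = 10; Σa = 1+2+3+4 = 10; disp = 10−10 = 0.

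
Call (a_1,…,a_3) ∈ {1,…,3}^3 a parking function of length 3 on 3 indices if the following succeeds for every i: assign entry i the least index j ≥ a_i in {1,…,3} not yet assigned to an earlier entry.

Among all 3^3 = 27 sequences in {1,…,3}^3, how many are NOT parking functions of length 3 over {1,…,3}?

11

|PF| = (3+1−3)·(3+1)^{3−1} = 1×16 = 16 (Pollak)
Example (1,3,3) → sorted (1,3,3): b_2=3>2, not a PF.
Total 27; non-PF = 27−16 = 11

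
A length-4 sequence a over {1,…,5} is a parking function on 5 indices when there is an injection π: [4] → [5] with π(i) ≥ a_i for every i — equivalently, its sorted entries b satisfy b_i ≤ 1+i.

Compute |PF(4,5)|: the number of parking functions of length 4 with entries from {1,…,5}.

432

|PF(4,5)| = (6−4)·6^(4−1) = 2×216 = 432 (Konheim–Weiss)
Example (1,5,2,1) → sorted (1,1,2,5): b_i ≤ 1+i ∀i, a PF.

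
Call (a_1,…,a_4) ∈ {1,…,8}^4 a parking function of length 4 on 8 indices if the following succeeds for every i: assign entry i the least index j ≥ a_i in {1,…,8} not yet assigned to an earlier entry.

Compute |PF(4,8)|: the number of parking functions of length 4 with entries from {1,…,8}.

3645

Count = (8−4+1)·(8+1)^(4−1) = 5·729 = 3645 [KW]
One tuple (4,5,8,5) → sorted (4,5,5,8): b_i ≤ 4+i ∀i, a PF.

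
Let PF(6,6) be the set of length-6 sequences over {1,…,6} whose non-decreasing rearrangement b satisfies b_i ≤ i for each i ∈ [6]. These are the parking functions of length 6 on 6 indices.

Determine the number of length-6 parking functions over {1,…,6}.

16807

|PF| = (6−6+1)·(6+1)^(6−1) = 1×16807 = 16807 [KW]
Check (1,1,4,1,2,4) → sorted (1,1,1,2,4,4): b_i ≤ i ∀i, a PF.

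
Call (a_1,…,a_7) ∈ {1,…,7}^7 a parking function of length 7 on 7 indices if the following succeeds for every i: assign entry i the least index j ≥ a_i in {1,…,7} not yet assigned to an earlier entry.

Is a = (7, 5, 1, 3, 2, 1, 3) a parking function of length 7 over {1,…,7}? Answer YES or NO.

Sorted: b = (1, 1, 2, 3, 3, 5, 7).
  b_1=1 ≤ 1
  b_2=1 ≤ 2
  b_3=2 ≤ 3
  b_4=3 ≤ 4
  b_5=3 ≤ 5
  b_6=5 ≤ 6
  b_7=7 ≤ 7
All bounds hold ⇒ YES

YES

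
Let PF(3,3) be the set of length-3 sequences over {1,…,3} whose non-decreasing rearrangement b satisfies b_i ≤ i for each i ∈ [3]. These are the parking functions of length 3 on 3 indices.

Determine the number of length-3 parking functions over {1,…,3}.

|PF(3,3)| = (3−3+1)·(3+1)^(3−1) = 1 · 16 = 16 [KW]
One tuple (2,1,1) → sorted (1,1,2): b_i ≤ i ∀i, a PF.

16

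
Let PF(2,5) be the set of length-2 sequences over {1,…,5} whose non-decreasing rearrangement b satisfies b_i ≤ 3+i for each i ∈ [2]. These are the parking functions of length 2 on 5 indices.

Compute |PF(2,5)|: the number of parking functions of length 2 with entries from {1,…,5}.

24

#PF = (5+1−2)·(5+1)^{2−1} = 4·6 = 24 (Konheim–Weiss)
Check (3,5) → sorted (3,5): b_i ≤ 3+i ∀i, a PF.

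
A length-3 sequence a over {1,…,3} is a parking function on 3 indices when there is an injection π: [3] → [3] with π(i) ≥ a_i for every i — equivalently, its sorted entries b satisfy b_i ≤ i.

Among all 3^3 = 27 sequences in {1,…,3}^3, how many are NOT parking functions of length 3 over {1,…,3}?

|PF(3,3)| = (3+1−3)·(3+1)^{3−1} = 1×16 = 16 (Pollak)
Example (2,3,3) → sorted (2,3,3): b_1=2>1, not a PF.
So 27 − 16 = 11 fail.

11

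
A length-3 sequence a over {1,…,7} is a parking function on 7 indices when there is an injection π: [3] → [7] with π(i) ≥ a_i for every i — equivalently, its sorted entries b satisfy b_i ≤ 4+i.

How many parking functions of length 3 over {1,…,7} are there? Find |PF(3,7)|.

Count = (7−3+1)·(7+1)^(3−1) = 5×64 = 320
E.g. (6,1,3) → sorted (1,3,6): b_i ≤ 4+i ∀i, a PF.

320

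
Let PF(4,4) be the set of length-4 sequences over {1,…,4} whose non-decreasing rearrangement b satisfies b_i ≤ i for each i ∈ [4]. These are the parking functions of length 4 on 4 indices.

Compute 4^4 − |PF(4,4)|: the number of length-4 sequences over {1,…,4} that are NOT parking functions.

|PF| = (4+1−4)·(4+1)^{4−1} = 1 · 125 = 125
E.g. (1,2,4,4) → sorted (1,2,4,4): b_3=4>3, not a PF.
Total 256; non-PF = 256−125 = 131

131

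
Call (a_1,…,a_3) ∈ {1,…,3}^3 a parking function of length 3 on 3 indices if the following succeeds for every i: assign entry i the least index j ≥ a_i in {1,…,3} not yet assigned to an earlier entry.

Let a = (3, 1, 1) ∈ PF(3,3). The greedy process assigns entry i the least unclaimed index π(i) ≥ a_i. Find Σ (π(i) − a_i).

1

Σπ = 3·4/2 = 6 (π permutes [3]); Σa = 3+1+1 = 5; disp = 6−5 = 1.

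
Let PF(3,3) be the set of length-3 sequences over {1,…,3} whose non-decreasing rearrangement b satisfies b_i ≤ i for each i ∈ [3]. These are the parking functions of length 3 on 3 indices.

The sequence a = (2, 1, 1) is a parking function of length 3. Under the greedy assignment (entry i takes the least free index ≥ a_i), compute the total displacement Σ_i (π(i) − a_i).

Σπ(i) = 1+…+3 = 6; Σa = 2+1+1 = 4; disp = 6−4 = 2.

2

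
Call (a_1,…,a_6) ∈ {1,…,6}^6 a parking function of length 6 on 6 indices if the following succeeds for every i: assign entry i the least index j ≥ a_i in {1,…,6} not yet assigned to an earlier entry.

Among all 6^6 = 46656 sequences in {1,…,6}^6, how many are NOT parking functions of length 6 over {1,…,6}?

29849

|PF| = (6+1−6)·(6+1)^{6−1} = 1×16807 = 16807 (Pollak)
E.g. (6,2,1,3,5,6) → sorted (1,2,3,5,6,6): b_4=5>4, not a PF.
Total 46656; non-PF = 46656−16807 = 29849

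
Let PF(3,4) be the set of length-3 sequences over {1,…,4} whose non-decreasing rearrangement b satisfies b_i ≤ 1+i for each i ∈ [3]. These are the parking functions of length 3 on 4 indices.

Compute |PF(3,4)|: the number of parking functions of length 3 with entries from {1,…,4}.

50

|PF| = (4+1−3)·(4+1)^{3−1} = 2 · 25 = 50
Example (3,2,1) → sorted (1,2,3): b_i ≤ 1+i ∀i, a PF.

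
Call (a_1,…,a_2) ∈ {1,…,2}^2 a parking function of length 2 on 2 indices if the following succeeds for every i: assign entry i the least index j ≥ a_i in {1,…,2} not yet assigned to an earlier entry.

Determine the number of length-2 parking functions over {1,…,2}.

3

|PF(2,2)| = (2−2+1)·(2+1)^(2−1) = 1·3 = 3
One tuple (1,2) → sorted (1,2): b_i ≤ i ∀i, a PF.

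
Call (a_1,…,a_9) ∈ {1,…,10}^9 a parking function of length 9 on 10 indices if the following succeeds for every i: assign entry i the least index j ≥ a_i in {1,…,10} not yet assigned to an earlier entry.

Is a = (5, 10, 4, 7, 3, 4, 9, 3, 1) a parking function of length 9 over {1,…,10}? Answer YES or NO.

YES

Order a: b = (1, 3, 3, 4, 4, 5, 7, 9, 10).
  b_1=1 ≤ 2
  b_2=3 ≤ 3
  b_3=3 ≤ 4
  b_4=4 ≤ 5
  b_5=4 ≤ 6
  b_6=5 ≤ 7
  b_7=7 ≤ 8
  b_8=9 ≤ 9
  b_9=10 ≤ 10
All bounds hold ⇒ YES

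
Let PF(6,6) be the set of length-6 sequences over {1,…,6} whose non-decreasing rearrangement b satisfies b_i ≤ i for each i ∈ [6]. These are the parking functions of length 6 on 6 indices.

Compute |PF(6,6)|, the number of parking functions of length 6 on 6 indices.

|PF(6,6)| = (6+1−6)·(6+1)^{6−1} = 1×16807 = 16807 (Pollak)
E.g. (2,5,1,2,4,6) → sorted (1,2,2,4,5,6): b_i ≤ i ∀i, a PF.

16807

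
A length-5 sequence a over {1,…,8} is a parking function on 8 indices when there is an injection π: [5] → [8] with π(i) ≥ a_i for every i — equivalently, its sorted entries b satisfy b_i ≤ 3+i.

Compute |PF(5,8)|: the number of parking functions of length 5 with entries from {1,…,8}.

Count = (8+1−5)·(8+1)^{5−1} = 4·6561 = 26244
One tuple (6,5,2,1,5) → sorted (1,2,5,5,6): b_i ≤ 3+i ∀i, a PF.

26244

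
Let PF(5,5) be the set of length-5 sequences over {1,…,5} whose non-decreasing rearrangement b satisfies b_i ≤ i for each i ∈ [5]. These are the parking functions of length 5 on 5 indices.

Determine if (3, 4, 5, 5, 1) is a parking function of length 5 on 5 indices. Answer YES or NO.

Order a: b = (1, 3, 4, 5, 5).
  b_1=1 ≤ 1
  b_2=3 > 2
  fails at i=2 ⇒ NO

NO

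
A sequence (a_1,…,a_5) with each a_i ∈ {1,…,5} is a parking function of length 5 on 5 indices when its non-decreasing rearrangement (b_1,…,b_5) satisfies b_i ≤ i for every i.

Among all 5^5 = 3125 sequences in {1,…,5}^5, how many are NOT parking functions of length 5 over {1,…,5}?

1829

#PF = (5−5+1)·(5+1)^(5−1) = 1·1296 = 1296 [KW]
One tuple (5,5,2,1,3) → sorted (1,2,3,5,5): b_4=5>4, not a PF.
5^5 − 1296 = 3125 − 1296 = 1829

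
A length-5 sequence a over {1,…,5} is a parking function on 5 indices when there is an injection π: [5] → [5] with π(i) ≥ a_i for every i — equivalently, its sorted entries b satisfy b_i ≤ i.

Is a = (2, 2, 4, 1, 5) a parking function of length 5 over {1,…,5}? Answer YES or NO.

Order a: b = (1, 2, 2, 4, 5).
  b_1=1 ≤ 1
  b_2=2 ≤ 2
  b_3=2 ≤ 3
  b_4=4 ≤ 4
  b_5=5 ≤ 5
All bounds hold ⇒ YES

YES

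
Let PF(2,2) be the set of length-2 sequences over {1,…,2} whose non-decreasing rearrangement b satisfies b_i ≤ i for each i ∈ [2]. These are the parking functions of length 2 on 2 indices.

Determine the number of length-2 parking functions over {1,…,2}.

3

Count = (2−2+1)·(2+1)^(2−1) = 1 · 3 = 3 [KW]
E.g. (1,1) → sorted (1,1): b_i ≤ i ∀i, a PF.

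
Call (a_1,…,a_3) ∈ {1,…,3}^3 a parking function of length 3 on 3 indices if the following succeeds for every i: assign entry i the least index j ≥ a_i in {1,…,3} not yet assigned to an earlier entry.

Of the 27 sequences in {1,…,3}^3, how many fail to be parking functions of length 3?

#PF = (3−3+1)·(3+1)^(3−1) = 1·16 = 16 [KW]
E.g. (3,3,2) → sorted (2,3,3): b_1=2>1, not a PF.
So 27 − 16 = 11 fail.

11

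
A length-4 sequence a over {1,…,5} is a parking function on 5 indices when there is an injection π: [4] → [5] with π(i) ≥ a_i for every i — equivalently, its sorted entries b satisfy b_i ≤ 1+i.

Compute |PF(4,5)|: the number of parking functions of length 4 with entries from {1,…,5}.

432

|PF| = (5+1−4)·(5+1)^{4−1} = 2·216 = 432 [KW]
Example (1,4,4,1) → sorted (1,1,4,4): b_i ≤ 1+i ∀i, a PF.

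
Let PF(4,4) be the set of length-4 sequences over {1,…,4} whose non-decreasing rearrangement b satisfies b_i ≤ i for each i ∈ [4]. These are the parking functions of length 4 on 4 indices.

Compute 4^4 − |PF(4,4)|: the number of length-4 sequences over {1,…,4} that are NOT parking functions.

Count = (5−4)·5^(4−1) = 1×125 = 125 (Konheim–Weiss)
Check (4,4,4,3) → sorted (3,4,4,4): b_1=3>1, not a PF.
Total 256; non-PF = 256−125 = 131

131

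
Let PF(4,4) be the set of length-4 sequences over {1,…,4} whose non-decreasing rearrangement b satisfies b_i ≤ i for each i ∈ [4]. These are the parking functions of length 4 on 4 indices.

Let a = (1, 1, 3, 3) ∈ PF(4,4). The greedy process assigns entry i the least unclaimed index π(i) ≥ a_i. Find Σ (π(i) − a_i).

2

Σπ = 10 ({1..4} each once); Σa = 1+1+3+3 = 8; disp = 10−8 = 2.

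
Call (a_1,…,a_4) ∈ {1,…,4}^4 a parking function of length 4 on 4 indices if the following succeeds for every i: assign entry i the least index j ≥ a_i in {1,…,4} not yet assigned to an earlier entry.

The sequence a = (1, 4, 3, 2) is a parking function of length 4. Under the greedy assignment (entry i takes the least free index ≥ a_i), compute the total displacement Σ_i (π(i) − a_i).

Σπ = 4·5/2 = 10 (π permutes [4]); Σa = 1+4+3+2 = 10; disp = 10−10 = 0.

0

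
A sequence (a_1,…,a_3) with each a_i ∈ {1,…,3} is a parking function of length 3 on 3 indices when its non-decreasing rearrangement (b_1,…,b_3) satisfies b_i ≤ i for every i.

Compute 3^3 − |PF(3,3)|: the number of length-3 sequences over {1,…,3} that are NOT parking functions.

|PF(3,3)| = (3−3+1)·(3+1)^(3−1) = 1×16 = 16 (Konheim–Weiss)
Example (3,3,3) → sorted (3,3,3): b_1=3>1, not a PF.
3^3 − 16 = 27 − 16 = 11

11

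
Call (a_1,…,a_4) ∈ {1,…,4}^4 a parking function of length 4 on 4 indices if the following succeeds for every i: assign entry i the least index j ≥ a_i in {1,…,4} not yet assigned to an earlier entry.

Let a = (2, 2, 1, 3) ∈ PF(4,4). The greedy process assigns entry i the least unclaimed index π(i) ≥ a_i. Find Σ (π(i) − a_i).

Σπ = 10 ({1..4} each once); Σa = 2+2+1+3 = 8; disp = 10−8 = 2.

2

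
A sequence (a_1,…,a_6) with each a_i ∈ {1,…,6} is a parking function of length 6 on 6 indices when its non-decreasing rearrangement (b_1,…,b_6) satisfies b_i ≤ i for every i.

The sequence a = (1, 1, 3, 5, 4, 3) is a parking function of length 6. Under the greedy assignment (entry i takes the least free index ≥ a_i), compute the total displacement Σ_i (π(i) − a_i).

Σπ(i) = 1+…+6 = 21; Σa = 1+1+3+5+4+3 = 17; disp = 21−17 = 4.

4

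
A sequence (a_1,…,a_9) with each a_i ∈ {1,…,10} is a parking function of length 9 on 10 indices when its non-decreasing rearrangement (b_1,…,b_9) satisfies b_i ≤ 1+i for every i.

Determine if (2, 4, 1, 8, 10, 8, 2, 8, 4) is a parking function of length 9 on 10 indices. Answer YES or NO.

Rearranged: b = (1, 2, 2, 4, 4, 8, 8, 8, 10).
  b_1=1 ≤ 2
  b_2=2 ≤ 3
  b_3=2 ≤ 4
  b_4=4 ≤ 5
  b_5=4 ≤ 6
  b_6=8 > 7
  fails at i=6 ⇒ NO

NO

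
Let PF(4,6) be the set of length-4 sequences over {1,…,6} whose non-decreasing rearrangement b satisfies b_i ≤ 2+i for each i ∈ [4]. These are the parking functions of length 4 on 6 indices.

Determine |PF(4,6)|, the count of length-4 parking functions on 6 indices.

1029

|PF| = (6+1−4)·(6+1)^{4−1} = 3×343 = 1029 [KW]
One tuple (6,4,3,3) → sorted (3,3,4,6): b_i ≤ 2+i ∀i, a PF.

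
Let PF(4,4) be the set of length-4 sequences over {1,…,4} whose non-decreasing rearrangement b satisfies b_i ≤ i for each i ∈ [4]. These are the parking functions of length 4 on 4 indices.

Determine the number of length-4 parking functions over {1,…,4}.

Count = (4−4+1)·(4+1)^(4−1) = 1 · 125 = 125 (Konheim–Weiss)
E.g. (2,1,1,4) → sorted (1,1,2,4): b_i ≤ i ∀i, a PF.

125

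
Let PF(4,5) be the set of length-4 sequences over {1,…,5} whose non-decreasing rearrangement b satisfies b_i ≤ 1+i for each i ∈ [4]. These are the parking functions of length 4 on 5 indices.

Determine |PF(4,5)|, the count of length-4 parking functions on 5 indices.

#PF = (5+1−4)·(5+1)^{4−1} = 2 · 216 = 432
One tuple (1,4,3,5) → sorted (1,3,4,5): b_i ≤ 1+i ∀i, a PF.

432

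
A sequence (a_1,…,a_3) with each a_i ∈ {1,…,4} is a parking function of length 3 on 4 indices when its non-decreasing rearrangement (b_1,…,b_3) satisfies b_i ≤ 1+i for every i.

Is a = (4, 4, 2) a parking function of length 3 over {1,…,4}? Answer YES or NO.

NO

Sorted: b = (2, 4, 4).
  b_1=2 ≤ 2
  b_2=4 > 3
  fails at i=2 ⇒ NO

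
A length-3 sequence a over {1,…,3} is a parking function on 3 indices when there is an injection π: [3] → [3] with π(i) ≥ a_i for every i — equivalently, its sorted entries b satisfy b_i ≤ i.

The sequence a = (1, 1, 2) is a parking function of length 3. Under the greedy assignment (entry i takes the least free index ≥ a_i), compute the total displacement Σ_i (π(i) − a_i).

2

Σπ = 3·4/2 = 6 (π permutes [3]); Σa = 1+1+2 = 4; disp = 6−4 = 2.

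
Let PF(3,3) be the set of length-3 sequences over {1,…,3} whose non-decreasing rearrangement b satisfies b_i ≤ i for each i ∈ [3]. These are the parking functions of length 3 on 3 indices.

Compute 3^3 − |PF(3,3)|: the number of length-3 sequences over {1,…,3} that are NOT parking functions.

|PF(3,3)| = (4−3)·4^(3−1) = 1 · 16 = 16
Example (3,3,2) → sorted (2,3,3): b_1=2>1, not a PF.
3^3 − 16 = 27 − 16 = 11

11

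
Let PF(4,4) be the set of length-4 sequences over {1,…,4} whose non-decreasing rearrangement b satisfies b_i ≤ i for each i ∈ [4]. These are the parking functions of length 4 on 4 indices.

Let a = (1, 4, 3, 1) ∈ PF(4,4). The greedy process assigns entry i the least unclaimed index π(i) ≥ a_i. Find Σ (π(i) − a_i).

Σπ = 10 ({1..4} each once); Σa = 1+4+3+1 = 9; disp = 10−9 = 1.

1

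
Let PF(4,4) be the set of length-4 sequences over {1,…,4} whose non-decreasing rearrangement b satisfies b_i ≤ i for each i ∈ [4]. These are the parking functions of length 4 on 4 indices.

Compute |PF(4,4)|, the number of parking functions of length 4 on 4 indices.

125

#PF = (5−4)·5^(4−1) = 1 · 125 = 125 (Pollak)
E.g. (1,4,1,3) → sorted (1,1,3,4): b_i ≤ i ∀i, a PF.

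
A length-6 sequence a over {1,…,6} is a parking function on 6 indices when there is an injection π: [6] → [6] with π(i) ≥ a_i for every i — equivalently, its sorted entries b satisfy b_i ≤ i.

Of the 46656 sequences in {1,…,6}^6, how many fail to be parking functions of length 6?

29849

Count = (6+1−6)·(6+1)^{6−1} = 1×16807 = 16807 (Konheim–Weiss)
One tuple (6,5,5,2,3,5) → sorted (2,3,5,5,5,6): b_1=2>1, not a PF.
So 46656 − 16807 = 29849 fail.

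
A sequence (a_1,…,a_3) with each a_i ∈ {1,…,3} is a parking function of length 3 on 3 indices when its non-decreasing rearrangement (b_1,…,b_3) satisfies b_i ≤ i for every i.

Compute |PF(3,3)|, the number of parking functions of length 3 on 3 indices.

16

Count = (3−3+1)·(3+1)^(3−1) = 1×16 = 16
One tuple (3,1,2) → sorted (1,2,3): b_i ≤ i ∀i, a PF.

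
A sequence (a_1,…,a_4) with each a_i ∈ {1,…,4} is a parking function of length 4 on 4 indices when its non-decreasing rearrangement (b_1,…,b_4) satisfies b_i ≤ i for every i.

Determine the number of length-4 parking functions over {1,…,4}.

Count = (5−4)·5^(4−1) = 1×125 = 125 [KW]
E.g. (4,2,2,1) → sorted (1,2,2,4): b_i ≤ i ∀i, a PF.

125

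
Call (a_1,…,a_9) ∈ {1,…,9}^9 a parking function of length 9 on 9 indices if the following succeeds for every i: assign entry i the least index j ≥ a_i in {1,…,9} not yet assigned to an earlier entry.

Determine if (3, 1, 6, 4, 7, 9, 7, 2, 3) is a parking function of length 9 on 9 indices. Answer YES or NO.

Sorted: b = (1, 2, 3, 3, 4, 6, 7, 7, 9).
  b_1=1 ≤ 1
  b_2=2 ≤ 2
  b_3=3 ≤ 3
  b_4=3 ≤ 4
  b_5=4 ≤ 5
  b_6=6 ≤ 6
  b_7=7 ≤ 7
  b_8=7 ≤ 8
  b_9=9 ≤ 9
All bounds hold ⇒ YES

YES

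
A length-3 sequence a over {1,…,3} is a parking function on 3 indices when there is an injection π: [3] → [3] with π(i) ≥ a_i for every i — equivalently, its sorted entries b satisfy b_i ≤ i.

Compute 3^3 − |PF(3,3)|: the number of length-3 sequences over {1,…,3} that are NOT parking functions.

11

#PF = (3−3+1)·(3+1)^(3−1) = 1·16 = 16 [KW]
One tuple (3,3,1) → sorted (1,3,3): b_2=3>2, not a PF.
So 27 − 16 = 11 fail.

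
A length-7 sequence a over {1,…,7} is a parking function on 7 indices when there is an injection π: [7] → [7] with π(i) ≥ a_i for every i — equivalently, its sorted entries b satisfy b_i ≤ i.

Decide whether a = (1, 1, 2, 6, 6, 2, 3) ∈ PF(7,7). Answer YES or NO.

Rearranged: b = (1, 1, 2, 2, 3, 6, 6).
  b_1=1 ≤ 1
  b_2=1 ≤ 2
  b_3=2 ≤ 3
  b_4=2 ≤ 4
  b_5=3 ≤ 5
  b_6=6 ≤ 6
  b_7=6 ≤ 7
All bounds hold ⇒ YES

YES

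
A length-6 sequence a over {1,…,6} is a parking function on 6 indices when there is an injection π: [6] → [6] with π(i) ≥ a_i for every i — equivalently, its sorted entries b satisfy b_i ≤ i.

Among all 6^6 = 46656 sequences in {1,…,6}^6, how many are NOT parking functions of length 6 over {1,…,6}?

|PF(6,6)| = (6+1−6)·(6+1)^{6−1} = 1×16807 = 16807 [KW]
E.g. (6,3,6,4,2,4) → sorted (2,3,4,4,6,6): b_1=2>1, not a PF.
6^6 − 16807 = 46656 − 16807 = 29849

29849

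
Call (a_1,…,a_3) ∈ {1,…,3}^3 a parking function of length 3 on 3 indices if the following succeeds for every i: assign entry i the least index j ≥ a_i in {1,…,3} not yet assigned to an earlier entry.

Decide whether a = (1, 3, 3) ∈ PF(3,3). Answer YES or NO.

NO

Sorted: b = (1, 3, 3).
  b_1=1 ≤ 1
  b_2=3 > 2
  fails at i=2 ⇒ NO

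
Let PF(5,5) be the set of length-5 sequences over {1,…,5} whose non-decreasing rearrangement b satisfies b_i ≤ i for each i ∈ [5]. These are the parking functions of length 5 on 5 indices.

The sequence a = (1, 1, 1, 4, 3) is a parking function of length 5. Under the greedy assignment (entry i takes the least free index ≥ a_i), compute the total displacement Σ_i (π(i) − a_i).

Σπ(i) = 1+…+5 = 15; Σa = 1+1+1+4+3 = 10; disp = 15−10 = 5.

5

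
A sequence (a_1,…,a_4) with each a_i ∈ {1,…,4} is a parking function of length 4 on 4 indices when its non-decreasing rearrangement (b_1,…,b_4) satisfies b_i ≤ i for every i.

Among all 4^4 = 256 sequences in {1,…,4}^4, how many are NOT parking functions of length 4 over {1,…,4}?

|PF(4,4)| = (4+1−4)·(4+1)^{4−1} = 1·125 = 125
Example (4,4,3,3) → sorted (3,3,4,4): b_1=3>1, not a PF.
Total 256; non-PF = 256−125 = 131

131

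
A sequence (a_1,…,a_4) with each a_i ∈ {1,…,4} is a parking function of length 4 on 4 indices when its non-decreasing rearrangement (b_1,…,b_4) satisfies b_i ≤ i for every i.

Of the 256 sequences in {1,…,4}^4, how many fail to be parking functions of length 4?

Count = (4−4+1)·(4+1)^(4−1) = 1 · 125 = 125 (Konheim–Weiss)
Check (3,2,3,4) → sorted (2,3,3,4): b_1=2>1, not a PF.
4^4 − 125 = 256 − 125 = 131

131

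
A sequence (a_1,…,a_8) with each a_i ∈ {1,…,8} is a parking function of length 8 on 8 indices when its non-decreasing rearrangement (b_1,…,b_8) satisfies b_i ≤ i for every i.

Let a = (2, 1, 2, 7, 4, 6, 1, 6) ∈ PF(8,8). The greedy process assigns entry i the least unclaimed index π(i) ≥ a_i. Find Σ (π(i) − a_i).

Σπ = 36 ({1..8} each once); Σa = 2+1+2+7+4+6+1+6 = 29; disp = 36−29 = 7.

7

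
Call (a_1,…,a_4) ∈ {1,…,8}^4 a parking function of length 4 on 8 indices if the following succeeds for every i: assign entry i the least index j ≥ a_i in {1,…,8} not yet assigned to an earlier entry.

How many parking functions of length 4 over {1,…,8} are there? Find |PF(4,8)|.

3645

#PF = 5·9^3 = 5×729 = 3645 (Pollak)
E.g. (7,1,8,2) → sorted (1,2,7,8): b_i ≤ 4+i ∀i, a PF.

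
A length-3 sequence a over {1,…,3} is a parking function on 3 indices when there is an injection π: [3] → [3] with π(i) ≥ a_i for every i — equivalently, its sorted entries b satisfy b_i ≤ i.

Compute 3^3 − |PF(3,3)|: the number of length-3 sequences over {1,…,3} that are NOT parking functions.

11

|PF| = (3+1−3)·(3+1)^{3−1} = 1·16 = 16 [KW]
One tuple (2,3,3) → sorted (2,3,3): b_1=2>1, not a PF.
So 27 − 16 = 11 fail.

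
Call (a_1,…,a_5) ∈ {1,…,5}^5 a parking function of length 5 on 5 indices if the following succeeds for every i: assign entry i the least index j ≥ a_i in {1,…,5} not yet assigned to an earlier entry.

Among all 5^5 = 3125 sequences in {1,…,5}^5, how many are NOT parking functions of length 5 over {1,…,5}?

1829

#PF = (6−5)·6^(5−1) = 1·1296 = 1296 (Konheim–Weiss)
Check (3,2,1,5,5) → sorted (1,2,3,5,5): b_4=5>4, not a PF.
Total 3125; non-PF = 3125−1296 = 1829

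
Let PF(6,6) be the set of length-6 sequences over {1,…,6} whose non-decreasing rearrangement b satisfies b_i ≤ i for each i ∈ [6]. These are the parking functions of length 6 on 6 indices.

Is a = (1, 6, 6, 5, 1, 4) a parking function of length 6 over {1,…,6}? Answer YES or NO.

NO

Sorted: b = (1, 1, 4, 5, 6, 6).
  b_1=1 ≤ 1
  b_2=1 ≤ 2
  b_3=4 > 3
  fails at i=3 ⇒ NO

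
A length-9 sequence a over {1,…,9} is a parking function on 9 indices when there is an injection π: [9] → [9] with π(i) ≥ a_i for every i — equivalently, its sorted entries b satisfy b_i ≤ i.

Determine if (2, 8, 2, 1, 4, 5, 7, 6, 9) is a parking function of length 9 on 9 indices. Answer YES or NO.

Sorted: b = (1, 2, 2, 4, 5, 6, 7, 8, 9).
  b_1=1 ≤ 1
  b_2=2 ≤ 2
  b_3=2 ≤ 3
  b_4=4 ≤ 4
  b_5=5 ≤ 5
  b_6=6 ≤ 6
  b_7=7 ≤ 7
  b_8=8 ≤ 8
  b_9=9 ≤ 9
All bounds hold ⇒ YES

YES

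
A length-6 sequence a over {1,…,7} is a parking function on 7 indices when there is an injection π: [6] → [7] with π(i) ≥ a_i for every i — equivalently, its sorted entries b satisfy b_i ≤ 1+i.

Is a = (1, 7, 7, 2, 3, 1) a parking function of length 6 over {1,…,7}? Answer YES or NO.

NO

Order a: b = (1, 1, 2, 3, 7, 7).
  b_1=1 ≤ 2
  b_2=1 ≤ 3
  b_3=2 ≤ 4
  b_4=3 ≤ 5
  b_5=7 > 6
  fails at i=5 ⇒ NO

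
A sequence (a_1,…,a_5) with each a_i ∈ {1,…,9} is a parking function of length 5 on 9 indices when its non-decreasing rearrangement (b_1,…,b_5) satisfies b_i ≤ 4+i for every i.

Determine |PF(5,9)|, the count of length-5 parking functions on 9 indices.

50000

Count = 5·10^4 = 5·10000 = 50000 [KW]
One tuple (2,5,8,6,8) → sorted (2,5,6,8,8): b_i ≤ 4+i ∀i, a PF.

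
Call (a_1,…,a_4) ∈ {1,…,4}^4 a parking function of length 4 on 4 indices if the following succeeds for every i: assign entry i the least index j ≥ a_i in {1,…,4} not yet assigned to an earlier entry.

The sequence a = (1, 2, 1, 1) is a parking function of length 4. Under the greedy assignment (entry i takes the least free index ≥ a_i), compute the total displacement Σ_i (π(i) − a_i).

Σπ(i) = 1+…+4 = 10; Σa = 1+2+1+1 = 5; disp = 10−5 = 5.

5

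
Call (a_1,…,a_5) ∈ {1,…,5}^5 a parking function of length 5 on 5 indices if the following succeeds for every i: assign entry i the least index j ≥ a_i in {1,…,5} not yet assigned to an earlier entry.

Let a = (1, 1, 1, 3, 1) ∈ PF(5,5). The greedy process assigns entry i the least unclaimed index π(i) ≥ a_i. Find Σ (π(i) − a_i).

Σπ = 15 ({1..5} each once); Σa = 1+1+1+3+1 = 7; disp = 15−7 = 8.

8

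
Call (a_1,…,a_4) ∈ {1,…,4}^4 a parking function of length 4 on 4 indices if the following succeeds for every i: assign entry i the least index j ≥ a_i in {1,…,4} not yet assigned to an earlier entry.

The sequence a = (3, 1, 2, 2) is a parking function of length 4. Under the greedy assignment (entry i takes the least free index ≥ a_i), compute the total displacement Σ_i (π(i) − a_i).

Σπ = 10 ({1..4} each once); Σa = 3+1+2+2 = 8; disp = 10−8 = 2.

2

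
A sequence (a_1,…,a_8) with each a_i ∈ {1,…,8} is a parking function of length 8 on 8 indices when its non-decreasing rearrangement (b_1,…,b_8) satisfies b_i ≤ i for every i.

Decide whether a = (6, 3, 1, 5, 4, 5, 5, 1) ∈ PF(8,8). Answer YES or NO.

YES

Order a: b = (1, 1, 3, 4, 5, 5, 5, 6).
  b_1=1 ≤ 1
  b_2=1 ≤ 2
  b_3=3 ≤ 3
  b_4=4 ≤ 4
  b_5=5 ≤ 5
  b_6=5 ≤ 6
  b_7=5 ≤ 7
  b_8=6 ≤ 8
All bounds hold ⇒ YES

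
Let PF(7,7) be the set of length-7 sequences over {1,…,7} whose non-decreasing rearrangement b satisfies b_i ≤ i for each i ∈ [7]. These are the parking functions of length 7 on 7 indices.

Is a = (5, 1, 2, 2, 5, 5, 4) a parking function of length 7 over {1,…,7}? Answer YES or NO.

Order a: b = (1, 2, 2, 4, 5, 5, 5).
  b_1=1 ≤ 1
  b_2=2 ≤ 2
  b_3=2 ≤ 3
  b_4=4 ≤ 4
  b_5=5 ≤ 5
  b_6=5 ≤ 6
  b_7=5 ≤ 7
All bounds hold ⇒ YES

YES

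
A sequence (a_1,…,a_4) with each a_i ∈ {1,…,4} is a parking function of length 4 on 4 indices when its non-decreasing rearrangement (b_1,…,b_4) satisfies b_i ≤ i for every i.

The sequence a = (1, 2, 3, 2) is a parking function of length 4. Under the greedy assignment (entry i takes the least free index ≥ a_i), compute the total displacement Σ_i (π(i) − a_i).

Σπ = 4·5/2 = 10 (π permutes [4]); Σa = 1+2+3+2 = 8; disp = 10−8 = 2.

2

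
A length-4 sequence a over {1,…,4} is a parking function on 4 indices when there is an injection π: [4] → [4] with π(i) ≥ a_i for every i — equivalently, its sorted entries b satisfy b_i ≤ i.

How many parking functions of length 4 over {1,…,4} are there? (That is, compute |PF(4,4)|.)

125

|PF| = (4+1−4)·(4+1)^{4−1} = 1×125 = 125 (Pollak)
Check (3,1,1,4) → sorted (1,1,3,4): b_i ≤ i ∀i, a PF.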